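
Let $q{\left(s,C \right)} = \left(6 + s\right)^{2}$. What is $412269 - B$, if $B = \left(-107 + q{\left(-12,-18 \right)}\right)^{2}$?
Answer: $407228$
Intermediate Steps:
$B = 5041$ ($B = \left(-107 + \left(6 - 12\right)^{2}\right)^{2} = \left(-107 + \left(-6\right)^{2}\right)^{2} = \left(-107 + 36\right)^{2} = \left(-71\right)^{2} = 5041$)
$412269 - B = 412269 - 5041 = 407228$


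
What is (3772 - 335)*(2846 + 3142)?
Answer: 20580756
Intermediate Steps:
(3772 - 335)*(2846 + 3142) = 3437*5988 = 20580756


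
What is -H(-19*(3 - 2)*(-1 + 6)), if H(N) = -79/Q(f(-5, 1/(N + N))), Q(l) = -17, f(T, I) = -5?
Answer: -79/17 ≈ -4.6471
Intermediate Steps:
H(N) = 79/17 (H(N) = -79/(-17) = -79*(-1/17) = 79/17)
-H(-19*(3 - 2)*(-1 + 6)) = -1*79/17 = -79/17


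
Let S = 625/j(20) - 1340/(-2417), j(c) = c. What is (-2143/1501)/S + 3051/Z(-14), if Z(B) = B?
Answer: -1408433298571/6461489790 ≈ -217.97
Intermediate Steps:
S = 307485/9668 (S = 625/20 - 1340/(-2417) = 625*(1/20) - 1340*(-1/2417) = 125/4 + 1340/2417 = 307485/9668 ≈ 31.804)
(-2143/1501)/S + 3051/Z(-14) = (-2143/1501)/(307485/9668) + 3051/(-14) = -2143*1/1501*(9668/307485) + 3051*(-1/14) = -2143/1501*9668/307485 - 3051/14 = -20718524/461534985 - 3051/14 = -1408433298571/6461489790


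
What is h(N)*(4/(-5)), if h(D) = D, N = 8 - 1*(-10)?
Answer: -72/5 ≈ -14.400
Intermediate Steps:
N = 18 (N = 8 + 10 = 18)
h(N)*(4/(-5)) = 18*(4/(-5)) = 18*(4*(-⅕)) = 18*(-⅘) = -72/5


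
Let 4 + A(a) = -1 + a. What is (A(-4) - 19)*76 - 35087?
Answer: -37215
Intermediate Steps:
A(a) = -5 + a (A(a) = -4 + (-1 + a) = -5 + a)
(A(-4) - 19)*76 - 35087 = ((-5 - 4) - 19)*76 - 35087 = (-9 - 19)*76 - 35087 = -28*76 - 35087 = -2128 - 35087 = -37215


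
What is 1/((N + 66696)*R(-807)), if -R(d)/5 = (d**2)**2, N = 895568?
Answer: -1/2040602345948011320 ≈ -4.9005e-19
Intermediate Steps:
R(d) = -5*d**4
1/((N + 66696)*R(-807)) = 1/((895568 + 66696)*((-5*(-807)**4))) = 1/(962264*((-5*424125260001))) = (1/962264)/(-2120626300005) = (1/962264)*(-1/2120626300005) = -1/2040602345948011320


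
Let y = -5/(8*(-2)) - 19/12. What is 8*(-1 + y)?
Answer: -109/6 ≈ -18.167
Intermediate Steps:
y = -61/48 (y = -5/(-16) - 19*1/12 = -5*(-1/16) - 19/12 = 5/16 - 19/12 = -61/48 ≈ -1.2708)
8*(-1 + y) = 8*(-1 - 61/48) = 8*(-109/48) = -109/6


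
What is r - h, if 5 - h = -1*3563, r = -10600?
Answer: -14168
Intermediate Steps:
h = 3568 (h = 5 - (-1)*3563 = 5 - 1*(-3563) = 5 + 3563 = 3568)
r - h = -10600 - 1*3568 = -10600 - 3568 = -14168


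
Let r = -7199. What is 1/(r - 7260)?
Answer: -1/14459 ≈ -6.9161e-5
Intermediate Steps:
1/(r - 7260) = 1/(-7199 - 7260) = 1/(-14459) = -1/14459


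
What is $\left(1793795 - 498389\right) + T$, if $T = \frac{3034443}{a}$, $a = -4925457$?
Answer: $\frac{2126821172033}{1641819} \approx 1.2954 \cdot 10^{6}$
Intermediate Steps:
$T = - \frac{1011481}{1641819}$ ($T = \frac{3034443}{-4925457} = 3034443 \left(- \frac{1}{4925457}\right) = - \frac{1011481}{1641819} \approx -0.61607$)
$\left(1793795 - 498389\right) + T = \left(1793795 - 498389\right) - \frac{1011481}{1641819} = 1295406 - \frac{1011481}{1641819} = \frac{2126821172033}{1641819}$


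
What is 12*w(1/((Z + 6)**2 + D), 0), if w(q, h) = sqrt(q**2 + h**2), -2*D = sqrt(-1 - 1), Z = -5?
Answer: 8 + 4*I*sqrt(2) ≈ 8.0 + 5.6569*I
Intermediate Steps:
D = -I*sqrt(2)/2 (D = -sqrt(-1 - 1)/2 = -I*sqrt(2)/2 ≈ -0.70711*I)
w(q, h) = sqrt(h**2 + q**2)
12*w(1/((Z + 6)**2 + D), 0) = 12*sqrt(0**2 + (1/((-5 + 6)**2 - I*sqrt(2)/2))**2) = 12*sqrt(0 + (1/(1**2 - I*sqrt(2)/2))**2) = 12*sqrt(0 + (1/(1 - I*sqrt(2)/2))**2) = 12*sqrt(0 + (1 - I*sqrt(2)/2)**(-2)) = 12*sqrt((1 - I*sqrt(2)/2)**(-2)) = 12/(1 - I*sqrt(2)/2)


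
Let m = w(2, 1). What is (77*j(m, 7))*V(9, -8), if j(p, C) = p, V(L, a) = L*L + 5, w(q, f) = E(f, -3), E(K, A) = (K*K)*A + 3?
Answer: 0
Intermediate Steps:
E(K, A) = 3 + A*K² (E(K, A) = K²*A + 3 = A*K² + 3 = 3 + A*K²)
w(q, f) = 3 - 3*f²
m = 0 (m = 3 - 3*1² = 3 - 3*1 = 3 - 3 = 0)
V(L, a) = 5 + L² (V(L, a) = L² + 5 = 5 + L²)
(77*j(m, 7))*V(9, -8) = (77*0)*(5 + 9²) = 0*(5 + 81) = 0*86 = 0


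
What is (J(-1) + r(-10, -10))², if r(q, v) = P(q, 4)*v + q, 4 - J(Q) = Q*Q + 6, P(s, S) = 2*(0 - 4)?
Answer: 4489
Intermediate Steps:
P(s, S) = -8 (P(s, S) = 2*(-4) = -8)
J(Q) = -2 - Q² (J(Q) = 4 - (Q*Q + 6) = 4 - (Q² + 6) = 4 - (6 + Q²) = 4 + (-6 - Q²) = -2 - Q²)
r(q, v) = q - 8*v (r(q, v) = -8*v + q = q - 8*v)
(J(-1) + r(-10, -10))² = ((-2 - 1*(-1)²) + (-10 - 8*(-10)))² = ((-2 - 1*1) + (-10 + 80))² = ((-2 - 1) + 70)² = (-3 + 70)² = 67² = 4489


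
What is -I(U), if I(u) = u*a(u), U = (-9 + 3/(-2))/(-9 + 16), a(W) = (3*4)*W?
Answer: -27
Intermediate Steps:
a(W) = 12*W
U = -3/2 (U = (-9 + 3*(-½))/7 = (-9 - 3/2)*(⅐) = -21/2*⅐ = -3/2 ≈ -1.5000)
I(u) = 12*u² (I(u) = u*(12*u) = 12*u²)
-I(U) = -12*(-3/2)² = -12*9/4 = -1*27 = -27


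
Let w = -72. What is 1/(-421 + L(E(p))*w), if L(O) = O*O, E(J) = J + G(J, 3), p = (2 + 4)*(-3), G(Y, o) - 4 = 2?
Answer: -1/10789 ≈ -9.2687e-5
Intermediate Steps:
G(Y, o) = 6 (G(Y, o) = 4 + 2 = 6)
p = -18 (p = 6*(-3) = -18)
E(J) = 6 + J (E(J) = J + 6 = 6 + J)
L(O) = O²
1/(-421 + L(E(p))*w) = 1/(-421 + (6 - 18)²*(-72)) = 1/(-421 + (-12)²*(-72)) = 1/(-421 + 144*(-72)) = 1/(-421 - 10368) = 1/(-10789) = -1/10789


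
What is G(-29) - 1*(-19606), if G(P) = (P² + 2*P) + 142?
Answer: 20531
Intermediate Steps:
G(P) = 142 + P² + 2*P
G(-29) - 1*(-19606) = (142 + (-29)² + 2*(-29)) - 1*(-19606) = (142 + 841 - 58) + 19606 = 925 + 19606 = 20531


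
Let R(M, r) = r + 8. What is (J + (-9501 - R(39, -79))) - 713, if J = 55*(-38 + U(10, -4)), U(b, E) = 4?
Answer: -12013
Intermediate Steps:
R(M, r) = 8 + r
J = -1870 (J = 55*(-38 + 4) = 55*(-34) = -1870)
(J + (-9501 - R(39, -79))) - 713 = (-1870 + (-9501 - (8 - 79))) - 713 = (-1870 + (-9501 - 1*(-71))) - 713 = (-1870 + (-9501 + 71)) - 713 = (-1870 - 9430) - 713 = -11300 - 713 = -12013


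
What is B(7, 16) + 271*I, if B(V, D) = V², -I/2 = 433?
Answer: -234637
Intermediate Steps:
I = -866 (I = -2*433 = -866)
B(7, 16) + 271*I = 7² + 271*(-866) = 49 - 234686 = -234637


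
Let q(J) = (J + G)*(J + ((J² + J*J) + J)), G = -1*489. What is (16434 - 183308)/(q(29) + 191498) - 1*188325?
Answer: -57335651138/304451 ≈ -1.8832e+5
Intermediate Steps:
G = -489
q(J) = (-489 + J)*(2*J + 2*J²) (q(J) = (J - 489)*(J + ((J² + J*J) + J)) = (-489 + J)*(J + ((J² + J²) + J)) = (-489 + J)*(J + (2*J² + J)) = (-489 + J)*(J + (J + 2*J²)) = (-489 + J)*(2*J + 2*J²))
(16434 - 183308)/(q(29) + 191498) - 1*188325 = (16434 - 183308)/(2*29*(-489 + 29² - 488*29) + 191498) - 1*188325 = -166874/(2*29*(-489 + 841 - 14152) + 191498) - 188325 = -166874/(2*29*(-13800) + 191498) - 188325 = -166874/(-800400 + 191498) - 188325 = -166874/(-608902) - 188325 = -166874*(-1/608902) - 188325 = 83437/304451 - 188325 = -57335651138/304451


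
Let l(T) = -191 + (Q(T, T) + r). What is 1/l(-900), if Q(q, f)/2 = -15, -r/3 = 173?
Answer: -1/740 ≈ -0.0013514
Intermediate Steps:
r = -519 (r = -3*173 = -519)
Q(q, f) = -30 (Q(q, f) = 2*(-15) = -30)
l(T) = -740 (l(T) = -191 + (-30 - 519) = -191 - 549 = -740)
1/l(-900) = 1/(-740) = -1/740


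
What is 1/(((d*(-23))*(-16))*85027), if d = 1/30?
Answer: 15/15644968 ≈ 9.5877e-7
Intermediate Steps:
d = 1/30 ≈ 0.033333
1/(((d*(-23))*(-16))*85027) = 1/((((1/30)*(-23))*(-16))*85027) = (1/85027)/(-23/30*(-16)) = (1/85027)/(184/15) = (15/184)*(1/85027) = 15/15644968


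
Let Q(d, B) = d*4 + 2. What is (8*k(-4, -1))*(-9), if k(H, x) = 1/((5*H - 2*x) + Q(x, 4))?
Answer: 18/5 ≈ 3.6000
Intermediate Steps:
Q(d, B) = 2 + 4*d (Q(d, B) = 4*d + 2 = 2 + 4*d)
k(H, x) = 1/(2 + 2*x + 5*H) (k(H, x) = 1/((5*H - 2*x) + (2 + 4*x)) = 1/((-2*x + 5*H) + (2 + 4*x)) = 1/(2 + 2*x + 5*H))
(8*k(-4, -1))*(-9) = (8/(2 + 2*(-1) + 5*(-4)))*(-9) = (8/(2 - 2 - 20))*(-9) = (8/(-20))*(-9) = (8*(-1/20))*(-9) = -⅖*(-9) = 18/5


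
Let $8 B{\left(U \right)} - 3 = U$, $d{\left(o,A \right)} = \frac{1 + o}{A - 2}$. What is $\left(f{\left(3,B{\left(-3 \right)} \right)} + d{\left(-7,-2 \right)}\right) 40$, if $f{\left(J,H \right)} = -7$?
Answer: $-220$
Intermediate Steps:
$d{\left(o,A \right)} = \frac{1 + o}{-2 + A}$
$B{\left(U \right)} = \frac{3}{8} + \frac{U}{8}$
$\left(f{\left(3,B{\left(-3 \right)} \right)} + d{\left(-7,-2 \right)}\right) 40 = \left(-7 + \frac{1 - 7}{-2 - 2}\right) 40 = \left(-7 + \frac{1}{-4} \left(-6\right)\right) 40 = \left(-7 - - \frac{3}{2}\right) 40 = \left(-7 + \frac{3}{2}\right) 40 = \left(- \frac{11}{2}\right) 40 = -220$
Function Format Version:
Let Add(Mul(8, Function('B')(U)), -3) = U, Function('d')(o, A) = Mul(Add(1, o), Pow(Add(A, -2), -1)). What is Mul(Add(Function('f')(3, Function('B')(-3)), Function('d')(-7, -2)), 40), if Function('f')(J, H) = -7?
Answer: -220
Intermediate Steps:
Function('d')(o, A) = Mul(Pow(Add(-2, A), -1), Add(1, o)) (Function('d')(o, A) = Mul(Add(1, o), Pow(Add(-2, A), -1)) = Mul(Pow(Add(-2, A), -1), Add(1, o)))
Function('B')(U) = Add(Rational(3, 8), Mul(Rational(1, 8), U))
Mul(Add(Function('f')(3, Function('B')(-3)), Function('d')(-7, -2)), 40) = Mul(Add(-7, Mul(Pow(Add(-2, -2), -1), Add(1, -7))), 40) = Mul(Add(-7, Mul(Pow(-4, -1), -6)), 40) = Mul(Add(-7, Mul(Rational(-1, 4), -6)), 40) = Mul(Add(-7, Rational(3, 2)), 40) = Mul(Rational(-11, 2), 40) = -220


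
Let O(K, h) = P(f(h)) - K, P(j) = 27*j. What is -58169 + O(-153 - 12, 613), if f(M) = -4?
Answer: -58112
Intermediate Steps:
O(K, h) = -108 - K (O(K, h) = 27*(-4) - K = -108 - K)
-58169 + O(-153 - 12, 613) = -58169 + (-108 - (-153 - 12)) = -58169 + (-108 - 1*(-165)) = -58169 + (-108 + 165) = -58169 + 57 = -58112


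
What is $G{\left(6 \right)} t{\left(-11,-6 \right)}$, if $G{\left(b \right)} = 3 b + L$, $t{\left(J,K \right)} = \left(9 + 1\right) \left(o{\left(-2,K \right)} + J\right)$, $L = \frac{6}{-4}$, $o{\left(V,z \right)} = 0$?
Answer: $-1815$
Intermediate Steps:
$L = - \frac{3}{2}$ ($L = 6 \left(- \frac{1}{4}\right) = - \frac{3}{2} \approx -1.5$)
$t{\left(J,K \right)} = 10 J$ ($t{\left(J,K \right)} = \left(9 + 1\right) \left(0 + J\right) = 10 J$)
$G{\left(b \right)} = - \frac{3}{2} + 3 b$ ($G{\left(b \right)} = 3 b - \frac{3}{2} = - \frac{3}{2} + 3 b$)
$G{\left(6 \right)} t{\left(-11,-6 \right)} = \left(- \frac{3}{2} + 3 \cdot 6\right) 10 \left(-11\right) = \left(- \frac{3}{2} + 18\right) \left(-110\right) = \frac{33}{2} \left(-110\right) = -1815$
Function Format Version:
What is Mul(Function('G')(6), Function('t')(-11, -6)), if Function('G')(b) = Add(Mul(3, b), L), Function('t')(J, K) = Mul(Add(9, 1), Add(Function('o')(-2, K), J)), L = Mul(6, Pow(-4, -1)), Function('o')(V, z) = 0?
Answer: -1815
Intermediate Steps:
L = Rational(-3, 2) (L = Mul(6, Rational(-1, 4)) = Rational(-3, 2) ≈ -1.5000)
Function('t')(J, K) = Mul(10, J) (Function('t')(J, K) = Mul(Add(9, 1), Add(0, J)) = Mul(10, J))
Function('G')(b) = Add(Rational(-3, 2), Mul(3, b)) (Function('G')(b) = Add(Mul(3, b), Rational(-3, 2)) = Add(Rational(-3, 2), Mul(3, b)))
Mul(Function('G')(6), Function('t')(-11, -6)) = Mul(Add(Rational(-3, 2), Mul(3, 6)), Mul(10, -11)) = Mul(Add(Rational(-3, 2), 18), -110) = Mul(Rational(33, 2), -110) = -1815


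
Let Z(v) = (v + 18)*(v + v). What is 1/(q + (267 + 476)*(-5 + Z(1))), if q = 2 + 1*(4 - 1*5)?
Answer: 1/24520 ≈ 4.0783e-5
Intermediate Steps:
Z(v) = 2*v*(18 + v) (Z(v) = (18 + v)*(2*v) = 2*v*(18 + v))
q = 1 (q = 2 + 1*(4 - 5) = 2 + 1*(-1) = 2 - 1 = 1)
1/(q + (267 + 476)*(-5 + Z(1))) = 1/(1 + (267 + 476)*(-5 + 2*1*(18 + 1))) = 1/(1 + 743*(-5 + 2*1*19)) = 1/(1 + 743*(-5 + 38)) = 1/(1 + 743*33) = 1/(1 + 24519) = 1/24520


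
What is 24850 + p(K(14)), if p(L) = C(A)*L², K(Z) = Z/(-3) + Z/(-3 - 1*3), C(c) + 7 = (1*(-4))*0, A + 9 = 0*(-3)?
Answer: 24507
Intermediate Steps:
A = -9 (A = -9 + 0*(-3) = -9 + 0 = -9)
C(c) = -7 (C(c) = -7 + (1*(-4))*0 = -7 - 4*0 = -7 + 0 = -7)
K(Z) = -Z/2 (K(Z) = Z*(-⅓) + Z/(-3 - 3) = -Z/3 + Z/(-6) = -Z/3 + Z*(-⅙) = -Z/3 - Z/6 = -Z/2)
p(L) = -7*L²
24850 + p(K(14)) = 24850 - 7*(-½*14)² = 24850 - 7*(-7)² = 24850 - 7*49 = 24850 - 343 = 24507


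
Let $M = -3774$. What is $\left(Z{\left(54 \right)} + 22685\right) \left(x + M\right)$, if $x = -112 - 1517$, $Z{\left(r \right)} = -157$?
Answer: $-121718784$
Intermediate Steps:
$x = -1629$ ($x = -112 - 1517 = -1629$)
$\left(Z{\left(54 \right)} + 22685\right) \left(x + M\right) = \left(-157 + 22685\right) \left(-1629 - 3774\right) = 22528 \left(-5403\right) = -121718784$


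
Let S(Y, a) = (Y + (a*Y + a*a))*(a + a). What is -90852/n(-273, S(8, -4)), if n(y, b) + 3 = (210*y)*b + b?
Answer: 90852/3669059 ≈ 0.024762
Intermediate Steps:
S(Y, a) = 2*a*(Y + a² + Y*a) (S(Y, a) = (Y + (Y*a + a²))*(2*a) = (Y + (a² + Y*a))*(2*a) = (Y + a² + Y*a)*(2*a) = 2*a*(Y + a² + Y*a))
n(y, b) = -3 + b + 210*b*y (n(y, b) = -3 + ((210*y)*b + b) = -3 + (210*b*y + b) = -3 + (b + 210*b*y) = -3 + b + 210*b*y)
-90852/n(-273, S(8, -4)) = -90852/(-3 + 2*(-4)*(8 + (-4)² + 8*(-4)) + 210*(2*(-4)*(8 + (-4)² + 8*(-4)))*(-273)) = -90852/(-3 + 2*(-4)*(8 + 16 - 32) + 210*(2*(-4)*(8 + 16 - 32))*(-273)) = -90852/(-3 + 2*(-4)*(-8) + 210*(2*(-4)*(-8))*(-273)) = -90852/(-3 + 64 + 210*64*(-273)) = -90852/(-3 + 64 - 3669120) = -90852/(-3669059) = -90852*(-1/3669059) = 90852/3669059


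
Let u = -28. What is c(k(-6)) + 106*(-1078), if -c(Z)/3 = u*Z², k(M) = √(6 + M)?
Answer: -114268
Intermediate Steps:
c(Z) = 84*Z² (c(Z) = -(-84)*Z² = 84*Z²)
c(k(-6)) + 106*(-1078) = 84*(√(6 - 6))² + 106*(-1078) = 84*(√0)² - 114268 = 84*0² - 114268 = 84*0 - 114268 = 0 - 114268 = -114268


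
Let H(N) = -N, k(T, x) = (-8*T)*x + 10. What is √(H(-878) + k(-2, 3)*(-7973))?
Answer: 6*I*√12821 ≈ 679.38*I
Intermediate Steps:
k(T, x) = 10 - 8*T*x (k(T, x) = -8*T*x + 10 = 10 - 8*T*x)
√(H(-878) + k(-2, 3)*(-7973)) = √(-1*(-878) + (10 - 8*(-2)*3)*(-7973)) = √(878 + (10 + 48)*(-7973)) = √(878 + 58*(-7973)) = √(878 - 462434) = √(-461556) = 6*I*√12821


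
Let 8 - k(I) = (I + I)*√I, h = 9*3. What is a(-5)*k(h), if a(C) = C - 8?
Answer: -104 + 2106*√3 ≈ 3543.7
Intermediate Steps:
a(C) = -8 + C
h = 27
k(I) = 8 - 2*I^(3/2) (k(I) = 8 - (I + I)*√I = 8 - 2*I*√I = 8 - 2*I^(3/2))
a(-5)*k(h) = (-8 - 5)*(8 - 162*√3) = -13*(8 - 162*√3) = -104 + 2106*√3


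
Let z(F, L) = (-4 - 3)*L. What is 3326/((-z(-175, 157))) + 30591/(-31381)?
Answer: 1443953/703831 ≈ 2.0516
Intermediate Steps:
z(F, L) = -7*L
3326/((-z(-175, 157))) + 30591/(-31381) = 3326/((-(-7)*157)) + 30591/(-31381) = 3326/((-1*(-1099))) + 30591*(-1/31381) = 3326/1099 - 30591/31381 = 1443953/703831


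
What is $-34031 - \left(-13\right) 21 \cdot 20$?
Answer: $-28571$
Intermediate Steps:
$-34031 - \left(-13\right) 21 \cdot 20 = -34031 - \left(-273\right) 20 = -34031 - -5460 = -34031 + 5460 = -28571$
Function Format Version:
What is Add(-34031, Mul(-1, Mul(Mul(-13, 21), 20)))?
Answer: -28571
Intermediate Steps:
Add(-34031, Mul(-1, Mul(Mul(-13, 21), 20))) = Add(-34031, Mul(-1, Mul(-273, 20))) = Add(-34031, Mul(-1, -5460)) = Add(-34031, 5460) = -28571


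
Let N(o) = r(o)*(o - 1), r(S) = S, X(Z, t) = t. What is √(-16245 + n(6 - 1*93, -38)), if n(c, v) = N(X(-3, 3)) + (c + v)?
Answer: 2*I*√4091 ≈ 127.92*I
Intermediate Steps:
N(o) = o*(-1 + o) (N(o) = o*(o - 1) = o*(-1 + o))
n(c, v) = 6 + c + v (n(c, v) = 3*(-1 + 3) + (c + v) = 3*2 + (c + v) = 6 + (c + v) = 6 + c + v)
√(-16245 + n(6 - 1*93, -38)) = √(-16245 + (6 + (6 - 1*93) - 38)) = √(-16245 + (6 + (6 - 93) - 38)) = √(-16245 + (6 - 87 - 38)) = √(-16245 - 119) = √(-16364) = 2*I*√4091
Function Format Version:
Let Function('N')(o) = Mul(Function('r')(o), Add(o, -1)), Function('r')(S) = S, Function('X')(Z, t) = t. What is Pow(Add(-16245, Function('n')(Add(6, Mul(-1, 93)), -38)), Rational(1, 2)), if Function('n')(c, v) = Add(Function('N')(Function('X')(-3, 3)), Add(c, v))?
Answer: Mul(2, I, Pow(4091, Rational(1, 2))) ≈ Mul(127.92, I)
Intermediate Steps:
Function('N')(o) = Mul(o, Add(-1, o)) (Function('N')(o) = Mul(o, Add(o, -1)) = Mul(o, Add(-1, o)))
Function('n')(c, v) = Add(6, c, v) (Function('n')(c, v) = Add(Mul(3, Add(-1, 3)), Add(c, v)) = Add(Mul(3, 2), Add(c, v)) = Add(6, Add(c, v)) = Add(6, c, v))
Pow(Add(-16245, Function('n')(Add(6, Mul(-1, 93)), -38)), Rational(1, 2)) = Pow(Add(-16245, Add(6, Add(6, Mul(-1, 93)), -38)), Rational(1, 2)) = Pow(Add(-16245, Add(6, Add(6, -93), -38)), Rational(1, 2)) = Pow(Add(-16245, Add(6, -87, -38)), Rational(1, 2)) = Pow(Add(-16245, -119), Rational(1, 2)) = Pow(-16364, Rational(1, 2)) = Mul(2, I, Pow(4091, Rational(1, 2)))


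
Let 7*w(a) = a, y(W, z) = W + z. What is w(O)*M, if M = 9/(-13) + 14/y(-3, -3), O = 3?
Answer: -118/91 ≈ -1.2967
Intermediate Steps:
w(a) = a/7
M = -118/39 (M = 9/(-13) + 14/(-3 - 3) = 9*(-1/13) + 14/(-6) = -9/13 + 14*(-⅙) = -9/13 - 7/3 = -118/39 ≈ -3.0256)
w(O)*M = ((⅐)*3)*(-118/39) = (3/7)*(-118/39) = -118/91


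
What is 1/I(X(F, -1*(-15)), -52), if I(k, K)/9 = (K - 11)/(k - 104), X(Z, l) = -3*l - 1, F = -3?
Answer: 50/189 ≈ 0.26455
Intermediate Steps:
X(Z, l) = -1 - 3*l
I(k, K) = 9*(-11 + K)/(-104 + k) (I(k, K) = 9*((K - 11)/(k - 104)) = 9*((-11 + K)/(-104 + k)) = 9*(-11 + K)/(-104 + k))
1/I(X(F, -1*(-15)), -52) = 1/(9*(-11 - 52)/(-104 + (-1 - (-3)*(-15)))) = 1/(9*(-63)/(-104 + (-1 - 3*15))) = 1/(9*(-63)/(-104 + (-1 - 45))) = 1/(9*(-63)/(-104 - 46)) = 1/(9*(-63)/(-150)) = 1/(9*(-1/150)*(-63)) = 1/(189/50) = 50/189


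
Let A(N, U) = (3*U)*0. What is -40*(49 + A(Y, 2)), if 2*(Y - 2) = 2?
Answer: -1960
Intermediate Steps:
Y = 3 (Y = 2 + (1/2)*2 = 2 + 1 = 3)
A(N, U) = 0
-40*(49 + A(Y, 2)) = -40*(49 + 0) = -40*49 = -1960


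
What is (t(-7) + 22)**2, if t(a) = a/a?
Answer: 529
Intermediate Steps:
t(a) = 1
(t(-7) + 22)**2 = (1 + 22)**2 = 23**2 = 529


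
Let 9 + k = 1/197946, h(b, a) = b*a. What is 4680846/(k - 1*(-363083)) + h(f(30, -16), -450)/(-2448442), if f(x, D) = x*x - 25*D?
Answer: 1155329469149298336/87983595369287105 ≈ 13.131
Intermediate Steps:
f(x, D) = x² - 25*D
h(b, a) = a*b
k = -1781513/197946 (k = -9 + 1/197946 = -1781513/197946 ≈ -9.0000)
4680846/(k - 1*(-363083)) + h(f(30, -16), -450)/(-2448442) = 4680846/(-1781513/197946 - 1*(-363083)) - 450*(30² - 25*(-16))/(-2448442) = 4680846/(-1781513/197946 + 363083) - 450*(900 + 400)*(-1/2448442) = 4680846/(71869046005/197946) - 450*1300*(-1/2448442) = 4680846*(197946/71869046005) - 585000*(-1/2448442) = 926554742316/71869046005 + 292500/1224221 = 1155329469149298336/87983595369287105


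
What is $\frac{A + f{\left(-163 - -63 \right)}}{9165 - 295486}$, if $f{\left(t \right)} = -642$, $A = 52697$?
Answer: $- \frac{52055}{286321} \approx -0.18181$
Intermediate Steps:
$\frac{A + f{\left(-163 - -63 \right)}}{9165 - 295486} = \frac{52697 - 642}{9165 - 295486} = \frac{52055}{-286321} = 52055 \left(- \frac{1}{286321}\right) = - \frac{52055}{286321}$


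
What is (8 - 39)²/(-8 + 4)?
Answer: -961/4 ≈ -240.25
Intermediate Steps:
(8 - 39)²/(-8 + 4) = (-31)²/(-4) = -¼*961 = -961/4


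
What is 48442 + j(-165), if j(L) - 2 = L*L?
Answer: 75669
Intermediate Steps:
j(L) = 2 + L² (j(L) = 2 + L*L = 2 + L²)
48442 + j(-165) = 48442 + (2 + (-165)²) = 48442 + (2 + 27225) = 48442 + 27227 = 75669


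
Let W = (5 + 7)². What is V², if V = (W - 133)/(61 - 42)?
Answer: 121/361 ≈ 0.33518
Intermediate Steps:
W = 144 (W = 12² = 144)
V = 11/19 (V = (144 - 133)/(61 - 42) = 11/19 ≈ 0.57895)
V² = (11/19)² = 121/361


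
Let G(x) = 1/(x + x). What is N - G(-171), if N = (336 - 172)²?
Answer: 9198433/342 ≈ 26896.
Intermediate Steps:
N = 26896 (N = 164² = 26896)
G(x) = 1/(2*x)
N - G(-171) = 26896 - 1/(2*(-171)) = 26896 - (-1)/(2*171) = 26896 - 1*(-1/342) = 26896 + 1/342 = 9198433/342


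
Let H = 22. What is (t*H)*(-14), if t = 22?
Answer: -6776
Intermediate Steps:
(t*H)*(-14) = (22*22)*(-14) = 484*(-14) = -6776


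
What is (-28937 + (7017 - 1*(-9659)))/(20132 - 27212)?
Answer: 4087/2360 ≈ 1.7318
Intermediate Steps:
(-28937 + (7017 - 1*(-9659)))/(20132 - 27212) = (-28937 + (7017 + 9659))/(-7080) = (-28937 + 16676)*(-1/7080) = -12261*(-1/7080) = 4087/2360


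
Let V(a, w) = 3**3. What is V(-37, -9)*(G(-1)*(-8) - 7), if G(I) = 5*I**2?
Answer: -1269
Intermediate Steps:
V(a, w) = 27
V(-37, -9)*(G(-1)*(-8) - 7) = 27*((5*(-1)**2)*(-8) - 7) = 27*((5*1)*(-8) - 7) = 27*(5*(-8) - 7) = 27*(-40 - 7) = 27*(-47) = -1269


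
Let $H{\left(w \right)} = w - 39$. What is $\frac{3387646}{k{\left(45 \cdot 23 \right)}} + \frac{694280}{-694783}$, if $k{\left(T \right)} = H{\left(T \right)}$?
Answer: $\frac{1176493673969}{346001934} \approx 3400.3$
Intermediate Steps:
$H{\left(w \right)} = -39 + w$
$k{\left(T \right)} = -39 + T$
$\frac{3387646}{k{\left(45 \cdot 23 \right)}} + \frac{694280}{-694783} = \frac{3387646}{-39 + 45 \cdot 23} + \frac{694280}{-694783} = \frac{3387646}{-39 + 1035} + 694280 \left(- \frac{1}{694783}\right) = \frac{3387646}{996} - \frac{694280}{694783} = 3387646 \cdot \frac{1}{996} - \frac{694280}{694783} = \frac{1693823}{498} - \frac{694280}{694783} = \frac{1176493673969}{346001934}$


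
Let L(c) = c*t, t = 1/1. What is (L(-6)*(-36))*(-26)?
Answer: -5616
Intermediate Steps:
t = 1
L(c) = c (L(c) = c*1 = c)
(L(-6)*(-36))*(-26) = -6*(-36)*(-26) = 216*(-26) = -5616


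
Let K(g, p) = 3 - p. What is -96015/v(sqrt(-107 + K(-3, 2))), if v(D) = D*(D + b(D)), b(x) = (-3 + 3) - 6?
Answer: 96015*sqrt(106)/(106*(sqrt(106) + 6*I)) ≈ 676.16 - 394.05*I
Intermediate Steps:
b(x) = -6 (b(x) = 0 - 6 = -6)
v(D) = D*(-6 + D) (v(D) = D*(D - 6) = D*(-6 + D))
-96015/v(sqrt(-107 + K(-3, 2))) = -96015*1/(sqrt(-107 + (3 - 1*2))*(-6 + sqrt(-107 + (3 - 1*2)))) = -96015*1/(sqrt(-107 + (3 - 2))*(-6 + sqrt(-107 + (3 - 2)))) = -96015*1/(sqrt(-107 + 1)*(-6 + sqrt(-107 + 1))) = -96015*(-I*sqrt(106)/(106*(-6 + sqrt(-106)))) = -96015*(-I*sqrt(106)/(106*(-6 + I*sqrt(106)))) = -(-96015)*I*sqrt(106)/(106*(-6 + I*sqrt(106))) = 96015*I*sqrt(106)/(106*(-6 + I*sqrt(106)))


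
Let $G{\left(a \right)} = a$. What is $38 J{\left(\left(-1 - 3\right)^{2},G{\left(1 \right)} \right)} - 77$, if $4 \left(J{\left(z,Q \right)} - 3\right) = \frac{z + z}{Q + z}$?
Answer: $\frac{933}{17} \approx 54.882$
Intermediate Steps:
$J{\left(z,Q \right)} = 3 + \frac{z}{2 \left(Q + z\right)}$ ($J{\left(z,Q \right)} = 3 + \frac{\left(z + z\right) \frac{1}{Q + z}}{4} = 3 + \frac{2 z \frac{1}{Q + z}}{4} = 3 + \frac{z}{2 \left(Q + z\right)}$)
$38 J{\left(\left(-1 - 3\right)^{2},G{\left(1 \right)} \right)} - 77 = 38 \frac{3 \cdot 1 + \frac{7 \left(-1 - 3\right)^{2}}{2}}{1 + \left(-1 - 3\right)^{2}} - 77 = 38 \frac{3 + \frac{7 \left(-4\right)^{2}}{2}}{1 + \left(-4\right)^{2}} - 77 = 38 \frac{3 + \frac{7}{2} \cdot 16}{1 + 16} - 77 = 38 \frac{3 + 56}{17} - 77 = 38 \cdot \frac{1}{17} \cdot 59 - 77 = 38 \cdot \frac{59}{17} - 77 = \frac{2242}{17} - 77 = \frac{933}{17}$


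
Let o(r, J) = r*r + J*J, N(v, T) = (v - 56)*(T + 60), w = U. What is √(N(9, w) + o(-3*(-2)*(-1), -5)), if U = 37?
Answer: I*√4498 ≈ 67.067*I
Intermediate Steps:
w = 37
N(v, T) = (-56 + v)*(60 + T)
o(r, J) = J² + r² (o(r, J) = r² + J² = J² + r²)
√(N(9, w) + o(-3*(-2)*(-1), -5)) = √((-3360 - 56*37 + 60*9 + 37*9) + ((-5)² + (-3*(-2)*(-1))²)) = √((-3360 - 2072 + 540 + 333) + (25 + (6*(-1))²)) = √(-4559 + (25 + (-6)²)) = √(-4559 + (25 + 36)) = √(-4559 + 61) = √(-4498) = I*√4498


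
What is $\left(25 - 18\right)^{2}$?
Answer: $49$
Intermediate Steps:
$\left(25 - 18\right)^{2} = 7^{2} = 49$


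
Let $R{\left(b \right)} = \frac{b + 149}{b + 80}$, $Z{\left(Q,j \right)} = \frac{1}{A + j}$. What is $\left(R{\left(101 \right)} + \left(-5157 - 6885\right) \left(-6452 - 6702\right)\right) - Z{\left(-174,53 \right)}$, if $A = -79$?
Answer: $\frac{745432609089}{4706} \approx 1.584 \cdot 10^{8}$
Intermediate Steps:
$Z{\left(Q,j \right)} = \frac{1}{-79 + j}$
$R{\left(b \right)} = \frac{149 + b}{80 + b}$
$\left(R{\left(101 \right)} + \left(-5157 - 6885\right) \left(-6452 - 6702\right)\right) - Z{\left(-174,53 \right)} = \left(\frac{149 + 101}{80 + 101} + \left(-5157 - 6885\right) \left(-6452 - 6702\right)\right) - \frac{1}{-79 + 53} = \left(\frac{1}{181} \cdot 250 - -158400468\right) - \frac{1}{-26} = \left(\frac{1}{181} \cdot 250 + 158400468\right) - - \frac{1}{26} = \left(\frac{250}{181} + 158400468\right) + \frac{1}{26} = \frac{28670484958}{181} + \frac{1}{26} = \frac{745432609089}{4706}$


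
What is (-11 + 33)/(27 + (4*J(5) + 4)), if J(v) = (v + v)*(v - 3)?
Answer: 22/111 ≈ 0.19820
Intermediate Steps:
J(v) = 2*v*(-3 + v) (J(v) = (2*v)*(-3 + v) = 2*v*(-3 + v))
(-11 + 33)/(27 + (4*J(5) + 4)) = (-11 + 33)/(27 + (4*(2*5*(-3 + 5)) + 4)) = 22/(27 + (4*(2*5*2) + 4)) = 22/(27 + (4*20 + 4)) = 22/(27 + (80 + 4)) = 22/(27 + 84) = 22/111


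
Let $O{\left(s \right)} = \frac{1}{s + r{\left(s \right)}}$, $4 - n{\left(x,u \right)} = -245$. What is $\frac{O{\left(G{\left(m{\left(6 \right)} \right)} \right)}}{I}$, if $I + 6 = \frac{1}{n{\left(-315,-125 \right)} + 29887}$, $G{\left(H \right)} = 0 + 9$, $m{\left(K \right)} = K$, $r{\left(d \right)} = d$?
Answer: $- \frac{15068}{1627335} \approx -0.0092593$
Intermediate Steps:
$n{\left(x,u \right)} = 249$ ($n{\left(x,u \right)} = 4 - -245 = 4 + 245 = 249$)
$G{\left(H \right)} = 9$
$O{\left(s \right)} = \frac{1}{2 s}$ ($O{\left(s \right)} = \frac{1}{s + s} = \frac{1}{2 s}$)
$I = - \frac{180815}{30136}$ ($I = -6 + \frac{1}{249 + 29887} = -6 + \frac{1}{30136} = - \frac{180815}{30136} \approx -6.0$)
$\frac{O{\left(G{\left(m{\left(6 \right)} \right)} \right)}}{I} = \frac{\frac{1}{2} \cdot \frac{1}{9}}{- \frac{180815}{30136}} = \frac{1}{2} \cdot \frac{1}{9} \left(- \frac{30136}{180815}\right) = \frac{1}{18} \left(- \frac{30136}{180815}\right) = - \frac{15068}{1627335}$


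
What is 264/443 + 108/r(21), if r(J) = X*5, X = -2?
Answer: -22602/2215 ≈ -10.204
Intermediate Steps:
r(J) = -10 (r(J) = -2*5 = -10)
264/443 + 108/r(21) = 264/443 + 108/(-10) = 264*(1/443) + 108*(-⅒) = 264/443 - 54/5 = -22602/2215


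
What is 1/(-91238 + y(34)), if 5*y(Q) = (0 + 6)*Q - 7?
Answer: -5/455993 ≈ -1.0965e-5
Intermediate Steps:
y(Q) = -7/5 + 6*Q/5 (y(Q) = ((0 + 6)*Q - 7)/5 = (6*Q - 7)/5 = (-7 + 6*Q)/5 = -7/5 + 6*Q/5)
1/(-91238 + y(34)) = 1/(-91238 + (-7/5 + (6/5)*34)) = 1/(-91238 + (-7/5 + 204/5)) = 1/(-91238 + 197/5) = 1/(-455993/5) = -5/455993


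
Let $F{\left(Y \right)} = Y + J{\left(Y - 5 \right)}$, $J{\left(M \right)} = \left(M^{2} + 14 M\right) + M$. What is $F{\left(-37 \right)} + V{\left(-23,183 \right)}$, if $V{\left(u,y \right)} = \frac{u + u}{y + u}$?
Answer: $\frac{87737}{80} \approx 1096.7$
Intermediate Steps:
$V{\left(u,y \right)} = \frac{2 u}{u + y}$
$J{\left(M \right)} = M^{2} + 15 M$
$F{\left(Y \right)} = Y + \left(-5 + Y\right) \left(10 + Y\right)$ ($F{\left(Y \right)} = Y + \left(Y - 5\right) \left(15 + \left(Y - 5\right)\right) = Y + \left(-5 + Y\right) \left(15 + \left(-5 + Y\right)\right) = Y + \left(-5 + Y\right) \left(10 + Y\right)$)
$F{\left(-37 \right)} + V{\left(-23,183 \right)} = \left(-37 + \left(-5 - 37\right) \left(10 - 37\right)\right) + 2 \left(-23\right) \frac{1}{-23 + 183} = \left(-37 - -1134\right) + 2 \left(-23\right) \frac{1}{160} = \left(-37 + 1134\right) + 2 \left(-23\right) \frac{1}{160} = 1097 - \frac{23}{80} = \frac{87737}{80}$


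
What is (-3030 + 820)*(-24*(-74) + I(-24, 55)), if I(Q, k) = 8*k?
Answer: -4897360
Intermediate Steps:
(-3030 + 820)*(-24*(-74) + I(-24, 55)) = (-3030 + 820)*(-24*(-74) + 8*55) = -2210*(1776 + 440) = -2210*2216 = -4897360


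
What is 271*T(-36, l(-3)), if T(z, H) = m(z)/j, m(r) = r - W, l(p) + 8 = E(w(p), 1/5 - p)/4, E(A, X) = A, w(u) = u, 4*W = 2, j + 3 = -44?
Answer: 19783/94 ≈ 210.46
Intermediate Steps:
j = -47 (j = -3 - 44 = -47)
W = 1/2 (W = (1/4)*2 = 1/2 ≈ 0.50000)
l(p) = -8 + p/4
m(r) = -1/2 + r (m(r) = r - 1*1/2 = r - 1/2 = -1/2 + r)
T(z, H) = 1/94 - z/47 (T(z, H) = (-1/2 + z)/(-47) = (-1/2 + z)*(-1/47) = 1/94 - z/47)
271*T(-36, l(-3)) = 271*(1/94 - 1/47*(-36)) = 271*(1/94 + 36/47) = 271*(73/94) = 19783/94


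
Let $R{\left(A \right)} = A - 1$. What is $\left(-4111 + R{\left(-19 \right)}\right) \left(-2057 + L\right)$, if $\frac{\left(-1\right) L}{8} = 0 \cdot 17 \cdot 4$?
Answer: $8497467$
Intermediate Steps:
$R{\left(A \right)} = -1 + A$ ($R{\left(A \right)} = A - 1 = -1 + A$)
$L = 0$ ($L = - 8 \cdot 0 \cdot 17 \cdot 4 = - 8 \cdot 0 \cdot 4 = \left(-8\right) 0 = 0$)
$\left(-4111 + R{\left(-19 \right)}\right) \left(-2057 + L\right) = \left(-4111 - 20\right) \left(-2057 + 0\right) = \left(-4111 - 20\right) \left(-2057\right) = \left(-4131\right) \left(-2057\right) = 8497467$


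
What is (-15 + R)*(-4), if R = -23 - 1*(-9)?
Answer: 116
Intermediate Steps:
R = -14 (R = -23 + 9 = -14)
(-15 + R)*(-4) = (-15 - 14)*(-4) = -29*(-4) = 116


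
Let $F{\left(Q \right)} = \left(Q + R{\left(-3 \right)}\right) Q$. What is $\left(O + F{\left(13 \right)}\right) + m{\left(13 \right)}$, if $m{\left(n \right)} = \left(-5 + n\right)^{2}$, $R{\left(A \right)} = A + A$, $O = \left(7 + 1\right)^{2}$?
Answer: $219$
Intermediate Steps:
$O = 64$ ($O = 8^{2} = 64$)
$R{\left(A \right)} = 2 A$
$F{\left(Q \right)} = Q \left(-6 + Q\right)$ ($F{\left(Q \right)} = \left(Q + 2 \left(-3\right)\right) Q = \left(Q - 6\right) Q = \left(-6 + Q\right) Q = Q \left(-6 + Q\right)$)
$\left(O + F{\left(13 \right)}\right) + m{\left(13 \right)} = \left(64 + 13 \left(-6 + 13\right)\right) + \left(-5 + 13\right)^{2} = \left(64 + 13 \cdot 7\right) + 8^{2} = \left(64 + 91\right) + 64 = 155 + 64 = 219$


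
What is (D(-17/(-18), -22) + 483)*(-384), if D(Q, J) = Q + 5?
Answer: -563264/3 ≈ -1.8775e+5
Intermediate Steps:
D(Q, J) = 5 + Q
(D(-17/(-18), -22) + 483)*(-384) = ((5 - 17/(-18)) + 483)*(-384) = ((5 - 17*(-1/18)) + 483)*(-384) = ((5 + 17/18) + 483)*(-384) = (107/18 + 483)*(-384) = (8801/18)*(-384) = -563264/3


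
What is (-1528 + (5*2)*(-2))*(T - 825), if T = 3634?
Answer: -4348332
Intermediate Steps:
(-1528 + (5*2)*(-2))*(T - 825) = (-1528 + (5*2)*(-2))*(3634 - 825) = (-1528 + 10*(-2))*2809 = (-1528 - 20)*2809 = -1548*2809 = -4348332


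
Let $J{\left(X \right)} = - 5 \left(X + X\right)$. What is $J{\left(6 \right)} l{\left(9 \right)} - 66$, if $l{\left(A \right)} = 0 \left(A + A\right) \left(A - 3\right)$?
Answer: $-66$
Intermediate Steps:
$J{\left(X \right)} = - 10 X$ ($J{\left(X \right)} = - 5 \cdot 2 X = - 10 X$)
$l{\left(A \right)} = 0$ ($l{\left(A \right)} = 0 \cdot 2 A \left(-3 + A\right) = 0$)
$J{\left(6 \right)} l{\left(9 \right)} - 66 = \left(-10\right) 6 \cdot 0 - 66 = \left(-60\right) 0 - 66 = 0 - 66 = -66$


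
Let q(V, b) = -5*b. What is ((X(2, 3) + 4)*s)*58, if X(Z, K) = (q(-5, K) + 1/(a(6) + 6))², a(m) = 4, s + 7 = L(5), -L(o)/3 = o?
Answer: -7209719/25 ≈ -2.8839e+5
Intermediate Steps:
L(o) = -3*o
s = -22 (s = -7 - 3*5 = -7 - 15 = -22)
X(Z, K) = (⅒ - 5*K)² (X(Z, K) = (-5*K + 1/(4 + 6))² = (-5*K + 1/10)² = (-5*K + ⅒)² = (⅒ - 5*K)²)
((X(2, 3) + 4)*s)*58 = (((1 - 50*3)²/100 + 4)*(-22))*58 = (((1 - 150)²/100 + 4)*(-22))*58 = (((1/100)*(-149)² + 4)*(-22))*58 = (((1/100)*22201 + 4)*(-22))*58 = ((22201/100 + 4)*(-22))*58 = ((22601/100)*(-22))*58 = -248611/50*58 = -7209719/25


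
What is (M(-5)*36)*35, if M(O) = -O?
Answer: 6300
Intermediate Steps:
(M(-5)*36)*35 = (-1*(-5)*36)*35 = (5*36)*35 = 180*35 = 6300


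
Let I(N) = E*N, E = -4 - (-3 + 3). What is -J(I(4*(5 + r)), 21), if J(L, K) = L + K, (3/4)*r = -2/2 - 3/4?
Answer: 65/3 ≈ 21.667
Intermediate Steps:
r = -7/3 (r = 4*(-2/2 - 3/4)/3 = 4*(-2*½ - 3*¼)/3 = 4*(-1 - ¾)/3 = (4/3)*(-7/4) = -7/3 ≈ -2.3333)
E = -4 (E = -4 - 1*0 = -4 + 0 = -4)
I(N) = -4*N
J(L, K) = K + L
-J(I(4*(5 + r)), 21) = -(21 - 16*(5 - 7/3)) = -(21 - 16*8/3) = -(21 - 4*32/3) = -(21 - 128/3) = -1*(-65/3) = 65/3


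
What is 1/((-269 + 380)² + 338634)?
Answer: 1/350955 ≈ 2.8494e-6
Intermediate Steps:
1/((-269 + 380)² + 338634) = 1/(111² + 338634) = 1/(12321 + 338634) = 1/350955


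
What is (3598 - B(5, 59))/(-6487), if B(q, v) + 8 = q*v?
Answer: -3311/6487 ≈ -0.51041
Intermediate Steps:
B(q, v) = -8 + q*v
(3598 - B(5, 59))/(-6487) = (3598 - (-8 + 5*59))/(-6487) = (3598 - (-8 + 295))*(-1/6487) = (3598 - 1*287)*(-1/6487) = (3598 - 287)*(-1/6487) = 3311*(-1/6487) = -3311/6487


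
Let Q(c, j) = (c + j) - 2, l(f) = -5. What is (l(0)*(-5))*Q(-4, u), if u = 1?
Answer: -125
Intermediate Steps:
Q(c, j) = -2 + c + j
(l(0)*(-5))*Q(-4, u) = (-5*(-5))*(-2 - 4 + 1) = 25*(-5) = -125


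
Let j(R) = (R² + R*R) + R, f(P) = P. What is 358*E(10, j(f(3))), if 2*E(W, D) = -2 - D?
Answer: -4117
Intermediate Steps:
j(R) = R + 2*R² (j(R) = (R² + R²) + R = 2*R² + R = R + 2*R²)
E(W, D) = -1 - D/2 (E(W, D) = (-2 - D)/2 = -1 - D/2)
358*E(10, j(f(3))) = 358*(-1 - 3*(1 + 2*3)/2) = 358*(-1 - 3*(1 + 6)/2) = 358*(-1 - 3*7/2) = 358*(-1 - ½*21) = 358*(-1 - 21/2) = 358*(-23/2) = -4117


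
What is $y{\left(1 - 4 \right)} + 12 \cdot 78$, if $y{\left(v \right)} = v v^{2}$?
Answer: $909$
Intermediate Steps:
$y{\left(v \right)} = v^{3}$
$y{\left(1 - 4 \right)} + 12 \cdot 78 = \left(1 - 4\right)^{3} + 12 \cdot 78 = \left(-3\right)^{3} + 936 = -27 + 936 = 909$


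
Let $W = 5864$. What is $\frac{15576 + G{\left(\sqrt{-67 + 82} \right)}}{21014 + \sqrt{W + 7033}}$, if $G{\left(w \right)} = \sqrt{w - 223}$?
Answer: $\frac{15576 + i \sqrt{223 - \sqrt{15}}}{21014 + 3 \sqrt{1433}} \approx 0.73724 + 0.00070065 i$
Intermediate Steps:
$G{\left(w \right)} = \sqrt{-223 + w}$
$\frac{15576 + G{\left(\sqrt{-67 + 82} \right)}}{21014 + \sqrt{W + 7033}} = \frac{15576 + \sqrt{-223 + \sqrt{-67 + 82}}}{21014 + \sqrt{5864 + 7033}} = \frac{15576 + \sqrt{-223 + \sqrt{15}}}{21014 + \sqrt{12897}} = \frac{15576 + \sqrt{-223 + \sqrt{15}}}{21014 + 3 \sqrt{1433}}$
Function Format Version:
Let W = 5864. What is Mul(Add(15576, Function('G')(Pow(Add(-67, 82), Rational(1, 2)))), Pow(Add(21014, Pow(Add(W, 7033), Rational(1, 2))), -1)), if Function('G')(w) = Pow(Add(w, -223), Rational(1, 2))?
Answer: Mul(Pow(Add(21014, Mul(3, Pow(1433, Rational(1, 2)))), -1), Add(15576, Mul(I, Pow(Add(223, Mul(-1, Pow(15, Rational(1, 2)))), Rational(1, 2))))) ≈ Add(0.73724, Mul(0.00070065, I))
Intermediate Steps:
Function('G')(w) = Pow(Add(-223, w), Rational(1, 2))
Mul(Add(15576, Function('G')(Pow(Add(-67, 82), Rational(1, 2)))), Pow(Add(21014, Pow(Add(W, 7033), Rational(1, 2))), -1)) = Mul(Add(15576, Pow(Add(-223, Pow(Add(-67, 82), Rational(1, 2))), Rational(1, 2))), Pow(Add(21014, Pow(Add(5864, 7033), Rational(1, 2))), -1)) = Mul(Add(15576, Pow(Add(-223, Pow(15, Rational(1, 2))), Rational(1, 2))), Pow(Add(21014, Pow(12897, Rational(1, 2))), -1)) = Mul(Add(15576, Pow(Add(-223, Pow(15, Rational(1, 2))), Rational(1, 2))), Pow(Add(21014, Mul(3, Pow(1433, Rational(1, 2)))), -1)) = Mul(Pow(Add(21014, Mul(3, Pow(1433, Rational(1, 2)))), -1), Add(15576, Pow(Add(-223, Pow(15, Rational(1, 2))), Rational(1, 2))))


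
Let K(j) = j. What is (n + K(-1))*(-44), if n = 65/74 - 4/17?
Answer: 9878/629 ≈ 15.704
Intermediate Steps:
n = 809/1258 (n = 65*(1/74) - 4*1/17 = 65/74 - 4/17 = 809/1258 ≈ 0.64308)
(n + K(-1))*(-44) = (809/1258 - 1)*(-44) = -449/1258*(-44) = 9878/629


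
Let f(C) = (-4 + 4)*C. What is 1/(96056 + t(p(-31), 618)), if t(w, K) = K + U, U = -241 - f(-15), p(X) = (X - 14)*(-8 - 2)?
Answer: 1/96433 ≈ 1.0370e-5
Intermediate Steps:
p(X) = 140 - 10*X (p(X) = (-14 + X)*(-10) = 140 - 10*X)
f(C) = 0 (f(C) = 0*C = 0)
U = -241 (U = -241 - 1*0 = -241 + 0 = -241)
t(w, K) = -241 + K (t(w, K) = K - 241 = -241 + K)
1/(96056 + t(p(-31), 618)) = 1/(96056 + (-241 + 618)) = 1/(96056 + 377) = 1/96433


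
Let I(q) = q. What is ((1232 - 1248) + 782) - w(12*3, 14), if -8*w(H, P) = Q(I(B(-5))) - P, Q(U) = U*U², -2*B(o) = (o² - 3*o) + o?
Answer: 6037/64 ≈ 94.328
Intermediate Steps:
B(o) = o - o²/2 (B(o) = -((o² - 3*o) + o)/2 = -(o² - 2*o)/2 = o - o²/2)
Q(U) = U³
w(H, P) = 42875/64 + P/8 (w(H, P) = -(((½)*(-5)*(2 - 1*(-5)))³ - P)/8 = -(((½)*(-5)*(2 + 5))³ - P)/8 = -(((½)*(-5)*7)³ - P)/8 = -((-35/2)³ - P)/8 = -(-42875/8 - P)/8 = 42875/64 + P/8)
((1232 - 1248) + 782) - w(12*3, 14) = ((1232 - 1248) + 782) - (42875/64 + (⅛)*14) = (-16 + 782) - (42875/64 + 7/4) = 766 - 1*42987/64 = 766 - 42987/64 = 6037/64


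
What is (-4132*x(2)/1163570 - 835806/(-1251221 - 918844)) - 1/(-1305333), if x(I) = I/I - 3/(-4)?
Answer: 83265363019522861/219733015788561510 ≈ 0.37894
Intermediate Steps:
x(I) = 7/4 (x(I) = 1 - 3*(-1/4) = 1 + 3/4 = 7/4)
(-4132*x(2)/1163570 - 835806/(-1251221 - 918844)) - 1/(-1305333) = (-4132*7/4/1163570 - 835806/(-1251221 - 918844)) - 1/(-1305333) = (-7231*1/1163570 - 835806/(-2170065)) - 1*(-1/1305333) = (-7231/1163570 - 835806*(-1/2170065)) + 1/1305333 = (-7231/1163570 + 278602/723355) + 1/1305333 = 63788469827/168334835470 + 1/1305333 = 83265363019522861/219733015788561510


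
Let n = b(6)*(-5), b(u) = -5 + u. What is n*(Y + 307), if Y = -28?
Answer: -1395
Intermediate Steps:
n = -5 (n = (-5 + 6)*(-5) = 1*(-5) = -5)
n*(Y + 307) = -5*(-28 + 307) = -5*279 = -1395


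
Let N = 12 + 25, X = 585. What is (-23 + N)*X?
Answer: 8190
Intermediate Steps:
N = 37
(-23 + N)*X = (-23 + 37)*585 = 14*585 = 8190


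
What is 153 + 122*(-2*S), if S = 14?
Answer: -3263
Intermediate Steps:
153 + 122*(-2*S) = 153 + 122*(-2*14) = 153 + 122*(-28) = 153 - 3416 = -3263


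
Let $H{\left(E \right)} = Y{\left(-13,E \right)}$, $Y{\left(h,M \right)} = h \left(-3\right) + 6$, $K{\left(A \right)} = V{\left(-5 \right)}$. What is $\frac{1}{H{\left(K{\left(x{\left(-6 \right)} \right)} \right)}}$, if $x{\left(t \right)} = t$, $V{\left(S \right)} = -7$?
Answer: $\frac{1}{45} \approx 0.022222$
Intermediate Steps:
$K{\left(A \right)} = -7$
$Y{\left(h,M \right)} = 6 - 3 h$ ($Y{\left(h,M \right)} = - 3 h + 6 = 6 - 3 h$)
$H{\left(E \right)} = 45$ ($H{\left(E \right)} = 6 - -39 = 6 + 39 = 45$)
$\frac{1}{H{\left(K{\left(x{\left(-6 \right)} \right)} \right)}} = \frac{1}{45}$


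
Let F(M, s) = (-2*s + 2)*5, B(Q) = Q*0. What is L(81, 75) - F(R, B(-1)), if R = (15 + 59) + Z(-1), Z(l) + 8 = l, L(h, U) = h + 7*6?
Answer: 113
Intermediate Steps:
L(h, U) = 42 + h (L(h, U) = h + 42 = 42 + h)
Z(l) = -8 + l
R = 65 (R = (15 + 59) + (-8 - 1) = 74 - 9 = 65)
B(Q) = 0
F(M, s) = 10 - 10*s (F(M, s) = (2 - 2*s)*5 = 10 - 10*s)
L(81, 75) - F(R, B(-1)) = (42 + 81) - (10 - 10*0) = 123 - (10 + 0) = 123 - 1*10 = 123 - 10 = 113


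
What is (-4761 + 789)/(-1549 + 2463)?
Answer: -1986/457 ≈ -4.3457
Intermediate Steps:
(-4761 + 789)/(-1549 + 2463) = -3972/914 = -3972*1/914 = -1986/457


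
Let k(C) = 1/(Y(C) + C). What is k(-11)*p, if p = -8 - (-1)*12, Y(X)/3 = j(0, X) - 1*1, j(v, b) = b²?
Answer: 4/349 ≈ 0.011461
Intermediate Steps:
Y(X) = -3 + 3*X² (Y(X) = 3*(X² - 1*1) = 3*(X² - 1) = 3*(-1 + X²) = -3 + 3*X²)
p = 4 (p = -8 - 1*(-12) = -8 + 12 = 4)
k(C) = 1/(-3 + C + 3*C²) (k(C) = 1/((-3 + 3*C²) + C) = 1/(-3 + C + 3*C²))
k(-11)*p = 4/(-3 - 11 + 3*(-11)²) = 4/(-3 - 11 + 3*121) = 4/(-3 - 11 + 363) = 4/349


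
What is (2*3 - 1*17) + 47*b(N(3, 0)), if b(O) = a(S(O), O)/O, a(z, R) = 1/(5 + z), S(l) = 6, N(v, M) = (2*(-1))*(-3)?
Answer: -679/66 ≈ -10.288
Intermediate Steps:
N(v, M) = 6 (N(v, M) = -2*(-3) = 6)
b(O) = 1/(11*O) (b(O) = 1/((5 + 6)*O) = 1/(11*O))
(2*3 - 1*17) + 47*b(N(3, 0)) = (2*3 - 1*17) + 47*((1/11)/6) = (6 - 17) + 47*((1/11)*(⅙)) = -11 + 47*(1/66) = -11 + 47/66 = -679/66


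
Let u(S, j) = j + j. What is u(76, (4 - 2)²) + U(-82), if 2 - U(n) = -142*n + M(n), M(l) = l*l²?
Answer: 539734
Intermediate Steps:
u(S, j) = 2*j
M(l) = l³
U(n) = 2 - n³ + 142*n (U(n) = 2 - (-142*n + n³) = 2 - (n³ - 142*n) = 2 + (-n³ + 142*n) = 2 - n³ + 142*n)
u(76, (4 - 2)²) + U(-82) = 2*(4 - 2)² + (2 - 1*(-82)³ + 142*(-82)) = 2*2² + (2 - 1*(-551368) - 11644) = 2*4 + (2 + 551368 - 11644) = 8 + 539726 = 539734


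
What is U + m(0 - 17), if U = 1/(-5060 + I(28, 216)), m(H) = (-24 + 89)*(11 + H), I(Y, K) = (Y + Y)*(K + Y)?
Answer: -3355559/8604 ≈ -390.00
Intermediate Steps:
I(Y, K) = 2*Y*(K + Y) (I(Y, K) = (2*Y)*(K + Y) = 2*Y*(K + Y))
m(H) = 715 + 65*H (m(H) = 65*(11 + H) = 715 + 65*H)
U = 1/8604 (U = 1/(-5060 + 2*28*(216 + 28)) = 1/(-5060 + 2*28*244) = 1/(-5060 + 13664) = 1/8604 ≈ 0.00011622)
U + m(0 - 17) = 1/8604 + (715 + 65*(0 - 17)) = 1/8604 + (715 + 65*(-17)) = 1/8604 + (715 - 1105) = 1/8604 - 390 = -3355559/8604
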